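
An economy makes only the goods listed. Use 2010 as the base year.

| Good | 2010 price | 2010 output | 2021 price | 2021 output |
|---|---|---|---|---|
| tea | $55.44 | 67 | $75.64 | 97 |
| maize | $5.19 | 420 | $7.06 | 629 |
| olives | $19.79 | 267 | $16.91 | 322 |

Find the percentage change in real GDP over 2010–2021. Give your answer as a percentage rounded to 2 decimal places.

Real GDP 2010 = Nominal GDP 2010 = 55.44·67 + 5.19·420 + 19.79·267 = 11178.21.
Real GDP 2021 (at 2010 prices) = 55.44·97 + 5.19·629 + 19.79·322 = 15014.57.
Real growth = 15014.57/11178.21 − 1 = 0.3432.

34.32%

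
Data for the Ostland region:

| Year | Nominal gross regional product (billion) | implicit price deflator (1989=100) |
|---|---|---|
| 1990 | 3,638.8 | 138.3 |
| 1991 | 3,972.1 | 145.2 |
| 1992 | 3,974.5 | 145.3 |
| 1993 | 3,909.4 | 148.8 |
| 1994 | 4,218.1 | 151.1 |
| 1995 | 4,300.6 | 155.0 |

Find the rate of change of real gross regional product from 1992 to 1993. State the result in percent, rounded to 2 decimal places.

-3.95%

Real gross regional product 1992 = 3974.5/1.453 = 2735.38.
Real gross regional product 1993 = 3909.4/1.488 = 2627.28.
Change = 2627.28/2735.38 − 1 = -0.0395.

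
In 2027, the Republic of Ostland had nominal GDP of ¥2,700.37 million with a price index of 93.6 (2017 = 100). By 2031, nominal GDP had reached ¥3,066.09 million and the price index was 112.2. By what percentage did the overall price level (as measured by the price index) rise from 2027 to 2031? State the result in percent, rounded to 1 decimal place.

19.9%

Price-level change = 112.2 / 93.6 − 1 = 0.1987.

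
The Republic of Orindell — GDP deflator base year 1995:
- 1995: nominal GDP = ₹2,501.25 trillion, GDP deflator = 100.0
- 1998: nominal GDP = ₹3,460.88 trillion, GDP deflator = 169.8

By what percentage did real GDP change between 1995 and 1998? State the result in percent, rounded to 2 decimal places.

Real GDP 1995 = 2501.25 / 1.000 = 2501.25.
Real GDP 1998 = 3460.88 / 1.698 = 2038.21.
Real growth = 2038.21 / 2501.25 − 1 = -0.1851.

-18.51%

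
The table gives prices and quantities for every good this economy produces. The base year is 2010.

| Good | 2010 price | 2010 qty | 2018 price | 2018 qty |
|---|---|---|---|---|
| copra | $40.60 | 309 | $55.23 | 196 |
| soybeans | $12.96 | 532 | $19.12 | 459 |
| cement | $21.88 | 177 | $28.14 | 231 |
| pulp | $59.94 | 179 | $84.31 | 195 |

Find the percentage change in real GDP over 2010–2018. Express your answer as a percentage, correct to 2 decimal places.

-9.97%

Real GDP 2010 = Nominal GDP 2010 = 40.60·309 + 12.96·532 + 21.88·177 + 59.94·179 = 34042.14.
Real GDP 2018 (at 2010 prices) = 40.60·196 + 12.96·459 + 21.88·231 + 59.94·195 = 30648.82.
Real growth = 30648.82/34042.14 − 1 = -0.0997.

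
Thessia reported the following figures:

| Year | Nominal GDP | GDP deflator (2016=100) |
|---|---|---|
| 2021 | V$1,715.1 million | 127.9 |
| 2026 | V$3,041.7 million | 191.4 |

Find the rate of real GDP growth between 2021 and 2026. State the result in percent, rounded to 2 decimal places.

Real GDP 2021 = 1715.1 / 1.279 = 1340.97.
Real GDP 2026 = 3041.7 / 1.914 = 1589.18.
Real growth = 1589.18 / 1340.97 − 1 = 0.1851.

18.51%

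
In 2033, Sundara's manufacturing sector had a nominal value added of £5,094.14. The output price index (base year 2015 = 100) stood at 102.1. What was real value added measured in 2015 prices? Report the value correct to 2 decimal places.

£4,989.36

Real value added = Nominal / (output price index/100) = 5094.14 / 1.021 = 4989.36.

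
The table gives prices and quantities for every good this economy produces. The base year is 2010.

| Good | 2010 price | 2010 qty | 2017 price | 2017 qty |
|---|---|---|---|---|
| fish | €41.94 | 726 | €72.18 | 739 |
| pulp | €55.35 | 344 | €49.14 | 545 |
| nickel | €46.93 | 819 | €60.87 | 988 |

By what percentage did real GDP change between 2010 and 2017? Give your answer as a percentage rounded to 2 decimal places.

Real GDP 2010 = Nominal GDP 2010 = 41.94·726 + 55.35·344 + 46.93·819 = 87924.51.
Real GDP 2017 (at 2010 prices) = 41.94·739 + 55.35·545 + 46.93·988 = 107526.25.
Real growth = 107526.25/87924.51 − 1 = 0.2229.

22.29%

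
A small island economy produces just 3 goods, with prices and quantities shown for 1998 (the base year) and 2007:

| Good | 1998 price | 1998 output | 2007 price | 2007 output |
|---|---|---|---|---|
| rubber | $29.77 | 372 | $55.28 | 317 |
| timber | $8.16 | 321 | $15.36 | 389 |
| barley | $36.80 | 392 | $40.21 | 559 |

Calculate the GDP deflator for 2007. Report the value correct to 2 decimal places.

Nominal GDP 2007 = 55.28·317 + 15.36·389 + 40.21·559 = 45976.19.
Real GDP 2007 (at 1998 prices) = 29.77·317 + 8.16·389 + 36.80·559 = 33182.53.
Deflator = Nominal/Real × 100 = 45976.19/33182.53 × 100 = 138.555.

138.56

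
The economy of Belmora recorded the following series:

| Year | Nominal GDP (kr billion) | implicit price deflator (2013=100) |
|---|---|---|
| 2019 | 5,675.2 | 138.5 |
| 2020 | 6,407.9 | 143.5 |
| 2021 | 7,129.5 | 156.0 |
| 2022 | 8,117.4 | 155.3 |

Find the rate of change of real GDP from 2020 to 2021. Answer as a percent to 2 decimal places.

Real GDP 2020 = 6407.9/1.435 = 4465.44.
Real GDP 2021 = 7129.5/1.560 = 4570.19.
Change = 4570.19/4465.44 − 1 = 0.0235.

2.35%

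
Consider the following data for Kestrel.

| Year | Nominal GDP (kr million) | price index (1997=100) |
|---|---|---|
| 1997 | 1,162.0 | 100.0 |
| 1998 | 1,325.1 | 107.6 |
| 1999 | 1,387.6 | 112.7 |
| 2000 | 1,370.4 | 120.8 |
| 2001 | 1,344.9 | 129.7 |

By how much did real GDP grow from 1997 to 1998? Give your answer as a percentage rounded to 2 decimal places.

Real GDP 1997 = 1162.0/1.000 = 1162.00.
Real GDP 1998 = 1325.1/1.076 = 1231.51.
Change = 1231.51/1162.00 − 1 = 0.0598.

5.98%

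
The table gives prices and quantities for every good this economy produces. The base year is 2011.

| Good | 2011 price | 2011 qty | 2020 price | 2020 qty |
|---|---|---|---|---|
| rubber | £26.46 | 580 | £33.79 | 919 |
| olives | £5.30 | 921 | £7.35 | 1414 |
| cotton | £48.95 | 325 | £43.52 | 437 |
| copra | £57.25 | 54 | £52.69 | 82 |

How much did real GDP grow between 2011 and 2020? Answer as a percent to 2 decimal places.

47.59%

Real GDP 2011 = Nominal GDP 2011 = 26.46·580 + 5.30·921 + 48.95·325 + 57.25·54 = 39228.35.
Real GDP 2020 (at 2011 prices) = 26.46·919 + 5.30·1414 + 48.95·437 + 57.25·82 = 57896.59.
Real growth = 57896.59/39228.35 − 1 = 0.4759.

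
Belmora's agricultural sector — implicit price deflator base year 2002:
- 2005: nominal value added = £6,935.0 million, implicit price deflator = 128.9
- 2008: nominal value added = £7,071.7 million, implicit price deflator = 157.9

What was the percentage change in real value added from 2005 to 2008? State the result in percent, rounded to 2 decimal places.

Deflate each year: 2005 → 6935.0/1.289 = 5380.14; 2008 → 7071.7/1.579 = 4478.59.
So real value added changed by 4478.59/5380.14 − 1 = -0.1676, i.e. -16.76%.

-16.76%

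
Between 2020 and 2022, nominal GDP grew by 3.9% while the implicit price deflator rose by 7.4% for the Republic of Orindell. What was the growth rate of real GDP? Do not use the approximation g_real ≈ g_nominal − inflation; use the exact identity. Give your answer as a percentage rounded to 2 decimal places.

-3.26%

(1 + g_nom) = (1 + g_real)(1 + π), so g_real = 1.0390 / 1.0740 − 1 = -0.03259.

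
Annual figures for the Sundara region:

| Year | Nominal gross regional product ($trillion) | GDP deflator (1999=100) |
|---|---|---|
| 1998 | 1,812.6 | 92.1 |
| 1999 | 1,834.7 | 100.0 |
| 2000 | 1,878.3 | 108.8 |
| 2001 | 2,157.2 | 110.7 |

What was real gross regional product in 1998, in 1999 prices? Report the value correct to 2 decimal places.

$1,968.08 trillion

Real gross regional product 1998 = 1812.6 / 0.921 = 1968.08.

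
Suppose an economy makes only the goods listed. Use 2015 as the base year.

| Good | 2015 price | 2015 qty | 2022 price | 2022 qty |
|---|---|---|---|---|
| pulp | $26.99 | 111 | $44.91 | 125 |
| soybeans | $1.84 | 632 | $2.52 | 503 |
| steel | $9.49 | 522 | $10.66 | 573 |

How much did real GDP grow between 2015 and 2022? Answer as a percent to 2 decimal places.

Real GDP 2015 = Nominal GDP 2015 = 26.99·111 + 1.84·632 + 9.49·522 = 9112.55.
Real GDP 2022 (at 2015 prices) = 26.99·125 + 1.84·503 + 9.49·573 = 9737.04.
Real growth = 9737.04/9112.55 − 1 = 0.0685.

6.85%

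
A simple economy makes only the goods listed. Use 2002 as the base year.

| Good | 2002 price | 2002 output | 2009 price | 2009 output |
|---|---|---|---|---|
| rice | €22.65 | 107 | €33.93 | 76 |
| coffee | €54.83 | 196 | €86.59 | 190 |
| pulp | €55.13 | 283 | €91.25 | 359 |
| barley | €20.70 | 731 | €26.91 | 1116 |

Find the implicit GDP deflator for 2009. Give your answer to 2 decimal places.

Nominal GDP 2009 = 33.93·76 + 86.59·190 + 91.25·359 + 26.91·1116 = 81821.09.
Real GDP 2009 (at 2002 prices) = 22.65·76 + 54.83·190 + 55.13·359 + 20.70·1116 = 55031.97.
Deflator = Nominal/Real × 100 = 81821.09/55031.97 × 100 = 148.679.

148.68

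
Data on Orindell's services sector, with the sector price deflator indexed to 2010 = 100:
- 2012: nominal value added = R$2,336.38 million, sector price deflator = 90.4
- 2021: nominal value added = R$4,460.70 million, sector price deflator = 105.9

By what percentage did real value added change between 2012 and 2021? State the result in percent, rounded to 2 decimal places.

62.98%

Real value added 2012 = 2336.38 / 0.904 = 2584.49.
Real value added 2021 = 4460.70 / 1.059 = 4212.18.
Real growth = 4212.18 / 2584.49 − 1 = 0.6298.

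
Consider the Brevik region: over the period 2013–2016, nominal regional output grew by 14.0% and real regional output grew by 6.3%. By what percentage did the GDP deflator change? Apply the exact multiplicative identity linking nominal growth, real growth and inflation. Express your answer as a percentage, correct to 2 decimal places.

(1 + g_nom) = (1 + g_real)(1 + π), so π = 1.1400 / 1.0630 − 1 = 0.07244.

7.24%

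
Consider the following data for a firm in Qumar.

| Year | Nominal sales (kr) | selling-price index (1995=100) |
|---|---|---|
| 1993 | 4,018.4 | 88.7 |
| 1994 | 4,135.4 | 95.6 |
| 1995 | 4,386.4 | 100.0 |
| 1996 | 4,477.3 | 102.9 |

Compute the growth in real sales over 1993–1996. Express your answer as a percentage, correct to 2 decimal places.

Real sales 1993 = 4018.4/0.887 = 4530.33.
Real sales 1996 = 4477.3/1.029 = 4351.12.
Change = 4351.12/4530.33 − 1 = -0.0396.

-3.96%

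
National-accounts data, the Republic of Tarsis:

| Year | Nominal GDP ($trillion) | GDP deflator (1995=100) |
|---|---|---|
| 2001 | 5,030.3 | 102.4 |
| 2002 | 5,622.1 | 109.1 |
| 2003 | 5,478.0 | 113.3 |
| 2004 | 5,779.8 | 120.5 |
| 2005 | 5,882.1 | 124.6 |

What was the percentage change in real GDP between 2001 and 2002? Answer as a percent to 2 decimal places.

Real GDP 2001 = 5030.3/1.024 = 4912.40.
Real GDP 2002 = 5622.1/1.091 = 5153.16.
Change = 5153.16/4912.40 − 1 = 0.0490.

4.90%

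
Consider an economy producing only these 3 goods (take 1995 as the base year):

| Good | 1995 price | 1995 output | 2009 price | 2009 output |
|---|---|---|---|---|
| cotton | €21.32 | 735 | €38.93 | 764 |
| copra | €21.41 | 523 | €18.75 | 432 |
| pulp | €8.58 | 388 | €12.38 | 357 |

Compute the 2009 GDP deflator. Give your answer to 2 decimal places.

147.77

Nominal GDP 2009 = 38.93·764 + 18.75·432 + 12.38·357 = 42262.18.
Real GDP 2009 (at 1995 prices) = 21.32·764 + 21.41·432 + 8.58·357 = 28600.66.
Deflator = Nominal/Real × 100 = 42262.18/28600.66 × 100 = 147.766.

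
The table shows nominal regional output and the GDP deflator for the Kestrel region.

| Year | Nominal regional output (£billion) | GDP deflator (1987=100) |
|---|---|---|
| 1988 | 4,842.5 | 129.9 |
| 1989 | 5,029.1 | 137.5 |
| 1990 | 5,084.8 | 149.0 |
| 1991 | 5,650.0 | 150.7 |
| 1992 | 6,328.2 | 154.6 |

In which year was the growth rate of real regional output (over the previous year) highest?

1989: real = 5029.1/1.375 = 3657.53; growth vs 1988 (3727.87) = -1.89%.
1990: real = 5084.8/1.490 = 3412.62; growth vs 1989 (3657.53) = -6.70%.
1991: real = 5650.0/1.507 = 3749.17; growth vs 1990 (3412.62) = 9.86%.
1992: real = 6328.2/1.546 = 4093.27; growth vs 1991 (3749.17) = 9.18%.

1991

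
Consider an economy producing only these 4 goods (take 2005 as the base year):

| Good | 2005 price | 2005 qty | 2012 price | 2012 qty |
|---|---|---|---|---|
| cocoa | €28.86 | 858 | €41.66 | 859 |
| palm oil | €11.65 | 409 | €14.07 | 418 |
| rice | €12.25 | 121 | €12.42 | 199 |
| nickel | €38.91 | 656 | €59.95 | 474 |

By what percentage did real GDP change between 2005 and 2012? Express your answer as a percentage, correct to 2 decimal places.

Real GDP 2005 = Nominal GDP 2005 = 28.86·858 + 11.65·409 + 12.25·121 + 38.91·656 = 56533.94.
Real GDP 2012 (at 2005 prices) = 28.86·859 + 11.65·418 + 12.25·199 + 38.91·474 = 50541.53.
Real growth = 50541.53/56533.94 − 1 = -0.1060.

-10.60%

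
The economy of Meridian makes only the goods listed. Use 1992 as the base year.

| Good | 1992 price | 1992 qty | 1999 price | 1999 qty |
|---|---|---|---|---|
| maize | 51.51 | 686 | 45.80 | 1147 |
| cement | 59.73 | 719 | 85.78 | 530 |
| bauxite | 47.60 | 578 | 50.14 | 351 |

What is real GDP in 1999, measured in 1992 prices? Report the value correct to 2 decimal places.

107446.47

Real GDP 1999 = Σ (p_1992 × q_1999) = 51.51·1147 + 59.73·530 + 47.60·351 = 107446.47.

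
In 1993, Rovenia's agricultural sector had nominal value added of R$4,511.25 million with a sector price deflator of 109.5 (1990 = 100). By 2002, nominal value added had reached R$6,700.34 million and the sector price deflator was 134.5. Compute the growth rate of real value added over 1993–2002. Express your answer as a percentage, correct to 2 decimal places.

Deflate each year: 1993 → 4511.25/1.095 = 4119.86; 2002 → 6700.34/1.345 = 4981.67.
So real value added changed by 4981.67/4119.86 − 1 = 0.2092, i.e. 20.92%.

20.92%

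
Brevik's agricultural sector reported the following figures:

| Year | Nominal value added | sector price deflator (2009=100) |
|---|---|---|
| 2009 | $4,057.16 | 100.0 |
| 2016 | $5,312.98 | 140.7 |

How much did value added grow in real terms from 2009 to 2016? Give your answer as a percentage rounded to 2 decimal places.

-6.93%

Real value added 2009 = 4057.16 / 1.000 = 4057.16.
Real value added 2016 = 5312.98 / 1.407 = 3776.11.
Real growth = 3776.11 / 4057.16 − 1 = -0.0693.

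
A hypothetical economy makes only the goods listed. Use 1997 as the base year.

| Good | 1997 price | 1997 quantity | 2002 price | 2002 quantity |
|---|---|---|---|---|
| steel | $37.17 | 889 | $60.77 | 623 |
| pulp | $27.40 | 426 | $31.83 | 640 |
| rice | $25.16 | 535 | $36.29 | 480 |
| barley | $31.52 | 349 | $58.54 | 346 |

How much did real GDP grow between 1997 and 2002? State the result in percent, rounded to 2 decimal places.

Real GDP 1997 = Nominal GDP 1997 = 37.17·889 + 27.40·426 + 25.16·535 + 31.52·349 = 69177.61.
Real GDP 2002 (at 1997 prices) = 37.17·623 + 27.40·640 + 25.16·480 + 31.52·346 = 63675.63.
Real growth = 63675.63/69177.61 − 1 = -0.0795.

-7.95%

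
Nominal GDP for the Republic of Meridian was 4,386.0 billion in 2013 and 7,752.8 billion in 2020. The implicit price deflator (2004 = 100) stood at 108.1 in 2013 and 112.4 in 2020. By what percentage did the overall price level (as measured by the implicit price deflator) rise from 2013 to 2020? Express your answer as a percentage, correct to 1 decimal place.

4.0%

Price-level change = 112.4 / 108.1 − 1 = 0.0398.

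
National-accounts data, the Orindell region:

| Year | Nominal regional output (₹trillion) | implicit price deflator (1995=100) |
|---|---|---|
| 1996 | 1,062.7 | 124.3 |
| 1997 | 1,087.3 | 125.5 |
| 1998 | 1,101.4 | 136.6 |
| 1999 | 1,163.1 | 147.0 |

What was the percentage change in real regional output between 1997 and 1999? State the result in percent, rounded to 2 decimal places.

-8.67%

Real regional output 1997 = 1087.3/1.255 = 866.37.
Real regional output 1999 = 1163.1/1.470 = 791.22.
Change = 791.22/866.37 − 1 = -0.0867.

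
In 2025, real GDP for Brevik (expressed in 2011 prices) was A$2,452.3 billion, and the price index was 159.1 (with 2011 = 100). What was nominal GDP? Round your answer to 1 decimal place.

Nominal GDP = Real × (price index/100) = 2452.3 × 1.591 = 3901.61.

A$3,901.6 billion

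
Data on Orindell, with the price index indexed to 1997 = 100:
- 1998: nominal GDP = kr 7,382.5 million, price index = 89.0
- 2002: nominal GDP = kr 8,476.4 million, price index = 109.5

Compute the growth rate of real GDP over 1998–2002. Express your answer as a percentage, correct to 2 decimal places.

-6.68%

Deflate each year: 1998 → 7382.5/0.890 = 8294.94; 2002 → 8476.4/1.095 = 7741.00.
So real GDP changed by 7741.00/8294.94 − 1 = -0.0668, i.e. -6.68%.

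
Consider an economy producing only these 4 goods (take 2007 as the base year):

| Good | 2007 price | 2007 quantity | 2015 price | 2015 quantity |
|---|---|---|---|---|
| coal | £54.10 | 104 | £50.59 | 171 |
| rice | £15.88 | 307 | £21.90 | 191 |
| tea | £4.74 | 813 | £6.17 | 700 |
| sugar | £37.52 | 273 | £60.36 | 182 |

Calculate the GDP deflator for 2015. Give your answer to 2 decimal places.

125.44

Nominal GDP 2015 = 50.59·171 + 21.90·191 + 6.17·700 + 60.36·182 = 28138.31.
Real GDP 2015 (at 2007 prices) = 54.10·171 + 15.88·191 + 4.74·700 + 37.52·182 = 22430.82.
Deflator = Nominal/Real × 100 = 28138.31/22430.82 × 100 = 125.445.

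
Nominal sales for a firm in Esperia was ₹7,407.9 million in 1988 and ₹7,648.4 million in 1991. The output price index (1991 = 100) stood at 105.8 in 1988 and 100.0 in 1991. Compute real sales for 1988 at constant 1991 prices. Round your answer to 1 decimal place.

Real sales = Nominal / (output price index/100) = 7407.9 / 1.058 = 7001.80.

₹7,001.8 million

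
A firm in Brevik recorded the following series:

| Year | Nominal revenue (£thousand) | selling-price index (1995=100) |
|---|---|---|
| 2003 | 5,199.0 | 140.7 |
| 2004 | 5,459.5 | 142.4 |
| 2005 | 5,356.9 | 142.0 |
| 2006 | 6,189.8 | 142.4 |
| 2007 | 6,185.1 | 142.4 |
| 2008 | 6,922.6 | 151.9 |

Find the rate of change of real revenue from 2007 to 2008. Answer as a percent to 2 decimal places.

Real revenue 2007 = 6185.1/1.424 = 4343.47.
Real revenue 2008 = 6922.6/1.519 = 4557.34.
Change = 4557.34/4343.47 − 1 = 0.0492.

4.92%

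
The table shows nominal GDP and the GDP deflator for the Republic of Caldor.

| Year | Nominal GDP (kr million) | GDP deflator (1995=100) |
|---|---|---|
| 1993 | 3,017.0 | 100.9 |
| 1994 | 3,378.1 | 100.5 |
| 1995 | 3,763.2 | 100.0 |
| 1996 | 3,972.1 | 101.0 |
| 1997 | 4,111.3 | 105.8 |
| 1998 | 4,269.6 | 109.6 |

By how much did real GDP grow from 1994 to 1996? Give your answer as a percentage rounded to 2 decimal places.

17.00%

Real GDP 1994 = 3378.1/1.005 = 3361.29.
Real GDP 1996 = 3972.1/1.010 = 3932.77.
Change = 3932.77/3361.29 − 1 = 0.1700.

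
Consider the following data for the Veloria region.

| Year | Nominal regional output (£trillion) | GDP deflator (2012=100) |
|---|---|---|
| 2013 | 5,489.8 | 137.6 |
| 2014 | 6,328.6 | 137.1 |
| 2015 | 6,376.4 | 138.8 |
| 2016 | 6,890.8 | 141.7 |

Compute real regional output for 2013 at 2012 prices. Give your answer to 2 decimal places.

Real regional output 2013 = 5489.8 / 1.376 = 3989.68.

£3,989.68 trillion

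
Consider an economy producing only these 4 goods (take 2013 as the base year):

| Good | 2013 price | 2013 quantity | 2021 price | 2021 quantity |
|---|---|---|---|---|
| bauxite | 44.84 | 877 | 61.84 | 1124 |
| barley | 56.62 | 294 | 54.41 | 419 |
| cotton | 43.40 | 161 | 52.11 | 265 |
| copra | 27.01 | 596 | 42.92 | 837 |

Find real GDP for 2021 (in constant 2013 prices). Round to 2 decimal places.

108232.31

Real GDP 2021 = Σ (p_2013 × q_2021) = 44.84·1124 + 56.62·419 + 43.40·265 + 27.01·837 = 108232.31.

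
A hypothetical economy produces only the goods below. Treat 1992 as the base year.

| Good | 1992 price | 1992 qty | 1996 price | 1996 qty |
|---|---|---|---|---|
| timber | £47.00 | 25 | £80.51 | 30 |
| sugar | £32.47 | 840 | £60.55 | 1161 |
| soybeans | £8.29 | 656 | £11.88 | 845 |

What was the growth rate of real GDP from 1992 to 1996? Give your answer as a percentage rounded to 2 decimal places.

36.07%

Real GDP 1992 = Nominal GDP 1992 = 47.00·25 + 32.47·840 + 8.29·656 = 33888.04.
Real GDP 1996 (at 1992 prices) = 47.00·30 + 32.47·1161 + 8.29·845 = 46112.72.
Real growth = 46112.72/33888.04 − 1 = 0.3607.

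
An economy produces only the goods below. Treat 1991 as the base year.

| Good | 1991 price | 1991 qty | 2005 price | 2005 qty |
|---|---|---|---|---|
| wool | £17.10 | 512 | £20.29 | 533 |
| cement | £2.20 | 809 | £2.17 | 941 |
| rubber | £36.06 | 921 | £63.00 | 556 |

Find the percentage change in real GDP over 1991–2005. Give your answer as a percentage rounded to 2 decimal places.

-28.60%

Real GDP 1991 = Nominal GDP 1991 = 17.10·512 + 2.20·809 + 36.06·921 = 43746.26.
Real GDP 2005 (at 1991 prices) = 17.10·533 + 2.20·941 + 36.06·556 = 31233.86.
Real growth = 31233.86/43746.26 − 1 = -0.2860.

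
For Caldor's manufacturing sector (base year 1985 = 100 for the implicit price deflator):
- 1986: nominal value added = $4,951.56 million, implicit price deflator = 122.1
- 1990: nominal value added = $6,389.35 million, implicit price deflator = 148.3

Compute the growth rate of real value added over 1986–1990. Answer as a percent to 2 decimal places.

6.24%

Deflate each year: 1986 → 4951.56/1.221 = 4055.33; 1990 → 6389.35/1.483 = 4308.40.
So real value added changed by 4308.40/4055.33 − 1 = 0.0624, i.e. 6.24%.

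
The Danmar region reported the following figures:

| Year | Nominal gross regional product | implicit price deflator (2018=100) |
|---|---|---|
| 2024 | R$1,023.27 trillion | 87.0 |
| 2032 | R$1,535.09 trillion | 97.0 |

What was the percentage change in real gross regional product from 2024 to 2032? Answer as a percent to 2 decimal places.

Real gross regional product 2024 = 1023.27 / 0.870 = 1176.17.
Real gross regional product 2032 = 1535.09 / 0.970 = 1582.57.
Real growth = 1582.57 / 1176.17 − 1 = 0.3455.

34.55%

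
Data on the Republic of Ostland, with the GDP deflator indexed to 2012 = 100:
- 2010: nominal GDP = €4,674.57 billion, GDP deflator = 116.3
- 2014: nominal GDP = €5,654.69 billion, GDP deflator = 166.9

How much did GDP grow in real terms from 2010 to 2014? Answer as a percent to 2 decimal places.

Real GDP 2010 = 4674.57 / 1.163 = 4019.41.
Real GDP 2014 = 5654.69 / 1.669 = 3388.07.
Real growth = 3388.07 / 4019.41 − 1 = -0.1571.

-15.71%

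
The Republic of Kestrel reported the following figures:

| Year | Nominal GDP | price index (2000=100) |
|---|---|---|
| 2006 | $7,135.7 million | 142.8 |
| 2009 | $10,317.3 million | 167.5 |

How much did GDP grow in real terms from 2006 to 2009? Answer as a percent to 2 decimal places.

23.27%

Deflate each year: 2006 → 7135.7/1.428 = 4996.99; 2009 → 10317.3/1.675 = 6159.58.
So real GDP changed by 6159.58/4996.99 − 1 = 0.2327, i.e. 23.27%.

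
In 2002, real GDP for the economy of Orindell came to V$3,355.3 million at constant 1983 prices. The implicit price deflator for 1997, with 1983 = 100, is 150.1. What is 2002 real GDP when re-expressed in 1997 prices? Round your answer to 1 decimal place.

V$5,036.3 million

Real GDP in 1997 prices = Real GDP in 1983 prices × (P_1997/P_1983) = 3355.3 × 1.501 = 5036.31.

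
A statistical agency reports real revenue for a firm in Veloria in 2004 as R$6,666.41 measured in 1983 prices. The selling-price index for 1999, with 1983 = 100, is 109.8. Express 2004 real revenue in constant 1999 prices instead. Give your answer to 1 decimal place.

Real revenue in 1999 prices = Real revenue in 1983 prices × (P_1999/P_1983) = 6666.41 × 1.098 = 7319.72.

R$7,319.7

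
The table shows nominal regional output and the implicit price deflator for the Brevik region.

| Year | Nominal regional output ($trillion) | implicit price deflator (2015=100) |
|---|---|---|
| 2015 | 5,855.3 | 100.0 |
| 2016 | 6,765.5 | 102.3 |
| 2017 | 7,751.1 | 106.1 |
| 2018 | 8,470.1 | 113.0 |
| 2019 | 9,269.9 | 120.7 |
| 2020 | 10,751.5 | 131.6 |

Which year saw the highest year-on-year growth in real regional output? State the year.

2016: real = 6765.5/1.023 = 6613.39; growth vs 2015 (5855.30) = 12.95%.
2017: real = 7751.1/1.061 = 7305.47; growth vs 2016 (6613.39) = 10.46%.
2018: real = 8470.1/1.130 = 7495.66; growth vs 2017 (7305.47) = 2.60%.
2019: real = 9269.9/1.207 = 7680.12; growth vs 2018 (7495.66) = 2.46%.
2020: real = 10751.5/1.316 = 8169.83; growth vs 2019 (7680.12) = 6.38%.

2016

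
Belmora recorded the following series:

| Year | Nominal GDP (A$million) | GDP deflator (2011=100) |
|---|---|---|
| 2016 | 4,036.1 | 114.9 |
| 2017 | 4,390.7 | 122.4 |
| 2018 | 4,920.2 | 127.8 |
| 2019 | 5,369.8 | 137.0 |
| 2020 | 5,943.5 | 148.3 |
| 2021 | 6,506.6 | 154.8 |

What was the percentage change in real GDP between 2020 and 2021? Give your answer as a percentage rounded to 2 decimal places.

4.88%

Real GDP 2020 = 5943.5/1.483 = 4007.75.
Real GDP 2021 = 6506.6/1.548 = 4203.23.
Change = 4203.23/4007.75 − 1 = 0.0488.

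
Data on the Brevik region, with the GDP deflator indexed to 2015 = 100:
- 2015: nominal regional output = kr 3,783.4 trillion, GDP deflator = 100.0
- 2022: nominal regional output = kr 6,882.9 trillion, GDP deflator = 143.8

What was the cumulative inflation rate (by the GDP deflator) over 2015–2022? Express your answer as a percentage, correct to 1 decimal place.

Price-level change = 143.8 / 100.0 − 1 = 0.4380.

43.8%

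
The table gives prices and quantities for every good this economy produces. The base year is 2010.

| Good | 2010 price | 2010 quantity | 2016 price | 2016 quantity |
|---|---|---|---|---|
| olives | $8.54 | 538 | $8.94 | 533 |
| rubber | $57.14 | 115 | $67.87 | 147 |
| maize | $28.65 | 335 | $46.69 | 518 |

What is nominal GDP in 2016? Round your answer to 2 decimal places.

Nominal GDP 2016 = Σ (p_2016 × q_2016) = 8.94·533 + 67.87·147 + 46.69·518 = 38927.33.

$38927.33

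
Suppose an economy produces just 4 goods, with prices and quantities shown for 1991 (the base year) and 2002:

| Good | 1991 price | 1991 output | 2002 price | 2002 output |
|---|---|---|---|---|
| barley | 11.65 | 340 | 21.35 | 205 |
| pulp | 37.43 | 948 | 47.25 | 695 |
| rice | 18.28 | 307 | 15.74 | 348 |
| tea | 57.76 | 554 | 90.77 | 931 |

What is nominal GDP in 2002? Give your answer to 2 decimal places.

127199.89

Nominal GDP 2002 = Σ (p_2002 × q_2002) = 21.35·205 + 47.25·695 + 15.74·348 + 90.77·931 = 127199.89.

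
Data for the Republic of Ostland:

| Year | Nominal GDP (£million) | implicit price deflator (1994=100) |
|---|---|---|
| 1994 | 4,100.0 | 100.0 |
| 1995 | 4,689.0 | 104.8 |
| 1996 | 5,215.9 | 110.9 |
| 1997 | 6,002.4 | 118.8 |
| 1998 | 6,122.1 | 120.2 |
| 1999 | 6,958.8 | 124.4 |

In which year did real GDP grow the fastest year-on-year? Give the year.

1995: real = 4689.0/1.048 = 4474.24; growth vs 1994 (4100.00) = 9.13%.
1996: real = 5215.9/1.109 = 4703.25; growth vs 1995 (4474.24) = 5.12%.
1997: real = 6002.4/1.188 = 5052.53; growth vs 1996 (4703.25) = 7.43%.
1998: real = 6122.1/1.202 = 5093.26; growth vs 1997 (5052.53) = 0.81%.
1999: real = 6958.8/1.244 = 5593.89; growth vs 1998 (5093.26) = 9.83%.

1999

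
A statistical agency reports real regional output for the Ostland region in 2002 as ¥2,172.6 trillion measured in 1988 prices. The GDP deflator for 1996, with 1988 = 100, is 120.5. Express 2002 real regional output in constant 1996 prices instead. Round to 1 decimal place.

Real regional output in 1996 prices = Real regional output in 1988 prices × (P_1996/P_1988) = 2172.6 × 1.205 = 2617.98.

¥2,618.0 trillion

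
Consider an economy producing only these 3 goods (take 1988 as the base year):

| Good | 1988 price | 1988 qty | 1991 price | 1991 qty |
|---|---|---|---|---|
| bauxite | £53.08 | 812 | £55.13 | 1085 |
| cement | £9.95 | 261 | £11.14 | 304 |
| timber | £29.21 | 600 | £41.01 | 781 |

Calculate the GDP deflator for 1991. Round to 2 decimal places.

Nominal GDP 1991 = 55.13·1085 + 11.14·304 + 41.01·781 = 95231.42.
Real GDP 1991 (at 1988 prices) = 53.08·1085 + 9.95·304 + 29.21·781 = 83429.61.
Deflator = Nominal/Real × 100 = 95231.42/83429.61 × 100 = 114.146.

114.15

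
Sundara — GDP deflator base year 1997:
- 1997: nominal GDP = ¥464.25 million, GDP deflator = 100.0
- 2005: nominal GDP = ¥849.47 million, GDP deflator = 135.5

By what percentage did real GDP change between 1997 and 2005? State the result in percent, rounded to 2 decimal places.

35.04%

Deflate each year: 1997 → 464.25/1.000 = 464.25; 2005 → 849.47/1.355 = 626.92.
So real GDP changed by 626.92/464.25 − 1 = 0.3504, i.e. 35.04%.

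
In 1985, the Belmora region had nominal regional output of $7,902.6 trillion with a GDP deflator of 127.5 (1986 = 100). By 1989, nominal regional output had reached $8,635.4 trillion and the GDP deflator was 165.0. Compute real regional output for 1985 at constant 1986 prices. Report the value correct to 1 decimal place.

Real regional output = Nominal / (GDP deflator/100) = 7902.6 / 1.275 = 6198.12.

$6,198.1 trillion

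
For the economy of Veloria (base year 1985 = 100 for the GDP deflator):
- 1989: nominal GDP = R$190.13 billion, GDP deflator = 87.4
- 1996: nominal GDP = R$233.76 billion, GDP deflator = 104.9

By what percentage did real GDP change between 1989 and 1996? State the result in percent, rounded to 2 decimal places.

Deflate each year: 1989 → 190.13/0.874 = 217.54; 1996 → 233.76/1.049 = 222.84.
So real GDP changed by 222.84/217.54 − 1 = 0.0244, i.e. 2.44%.

2.44%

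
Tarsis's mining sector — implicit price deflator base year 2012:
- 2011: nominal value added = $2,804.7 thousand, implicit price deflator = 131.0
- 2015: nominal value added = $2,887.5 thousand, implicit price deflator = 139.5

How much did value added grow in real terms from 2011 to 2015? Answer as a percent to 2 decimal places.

Real value added 2011 = 2804.7 / 1.310 = 2140.99.
Real value added 2015 = 2887.5 / 1.395 = 2069.89.
Real growth = 2069.89 / 2140.99 − 1 = -0.0332.

-3.32%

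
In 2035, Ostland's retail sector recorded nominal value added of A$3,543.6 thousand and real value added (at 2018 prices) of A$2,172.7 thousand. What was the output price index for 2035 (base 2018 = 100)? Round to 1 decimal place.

output price index = (Nominal / Real) × 100 = 3543.6 / 2172.7 × 100 = 163.10.

163.1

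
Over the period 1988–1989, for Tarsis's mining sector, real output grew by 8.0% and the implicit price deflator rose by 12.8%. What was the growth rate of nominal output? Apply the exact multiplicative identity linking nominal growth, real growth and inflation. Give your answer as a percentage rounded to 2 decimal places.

21.82%

(1 + g_nom) = (1 + g_real)(1 + π) = 1.0800 × 1.1280 = 1.21824.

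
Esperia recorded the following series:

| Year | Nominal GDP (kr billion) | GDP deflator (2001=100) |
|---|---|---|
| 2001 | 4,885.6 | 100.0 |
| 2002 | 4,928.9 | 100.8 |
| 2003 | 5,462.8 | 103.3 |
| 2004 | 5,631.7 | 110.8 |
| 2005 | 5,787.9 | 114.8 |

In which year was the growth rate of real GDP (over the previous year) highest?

2002: real = 4928.9/1.008 = 4889.78; growth vs 2001 (4885.60) = 0.09%.
2003: real = 5462.8/1.033 = 5288.29; growth vs 2002 (4889.78) = 8.15%.
2004: real = 5631.7/1.108 = 5082.76; growth vs 2003 (5288.29) = -3.89%.
2005: real = 5787.9/1.148 = 5041.72; growth vs 2004 (5082.76) = -0.81%.

2003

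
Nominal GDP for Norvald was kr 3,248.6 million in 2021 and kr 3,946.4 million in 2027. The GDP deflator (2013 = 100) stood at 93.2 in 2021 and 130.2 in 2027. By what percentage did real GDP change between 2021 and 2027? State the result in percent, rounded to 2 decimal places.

-13.04%

Deflate each year: 2021 → 3248.6/0.932 = 3485.62; 2027 → 3946.4/1.302 = 3031.03.
So real GDP changed by 3031.03/3485.62 − 1 = -0.1304, i.e. -13.04%.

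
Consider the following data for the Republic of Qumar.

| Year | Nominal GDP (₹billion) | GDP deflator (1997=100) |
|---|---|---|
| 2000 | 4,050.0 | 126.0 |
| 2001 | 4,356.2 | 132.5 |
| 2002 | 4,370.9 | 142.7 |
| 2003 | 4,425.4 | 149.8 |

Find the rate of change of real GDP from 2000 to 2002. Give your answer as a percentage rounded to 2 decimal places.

Real GDP 2000 = 4050.0/1.260 = 3214.29.
Real GDP 2002 = 4370.9/1.427 = 3063.00.
Change = 3063.00/3214.29 − 1 = -0.0471.

-4.71%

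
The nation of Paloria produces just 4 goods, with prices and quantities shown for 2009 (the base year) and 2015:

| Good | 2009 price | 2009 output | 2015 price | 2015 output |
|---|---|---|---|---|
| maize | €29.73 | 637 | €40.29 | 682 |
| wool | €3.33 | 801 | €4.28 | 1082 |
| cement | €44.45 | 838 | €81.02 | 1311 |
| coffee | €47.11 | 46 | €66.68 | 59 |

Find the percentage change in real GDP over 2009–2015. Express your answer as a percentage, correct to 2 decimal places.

39.18%

Real GDP 2009 = Nominal GDP 2009 = 29.73·637 + 3.33·801 + 44.45·838 + 47.11·46 = 61021.50.
Real GDP 2015 (at 2009 prices) = 29.73·682 + 3.33·1082 + 44.45·1311 + 47.11·59 = 84932.36.
Real growth = 84932.36/61021.50 − 1 = 0.3918.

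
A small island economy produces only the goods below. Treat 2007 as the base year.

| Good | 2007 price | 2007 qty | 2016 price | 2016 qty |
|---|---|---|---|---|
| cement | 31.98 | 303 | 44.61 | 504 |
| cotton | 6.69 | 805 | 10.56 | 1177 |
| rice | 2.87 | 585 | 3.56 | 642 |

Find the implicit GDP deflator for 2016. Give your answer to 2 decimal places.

143.99

Nominal GDP 2016 = 44.61·504 + 10.56·1177 + 3.56·642 = 37198.08.
Real GDP 2016 (at 2007 prices) = 31.98·504 + 6.69·1177 + 2.87·642 = 25834.59.
Deflator = Nominal/Real × 100 = 37198.08/25834.59 × 100 = 143.986.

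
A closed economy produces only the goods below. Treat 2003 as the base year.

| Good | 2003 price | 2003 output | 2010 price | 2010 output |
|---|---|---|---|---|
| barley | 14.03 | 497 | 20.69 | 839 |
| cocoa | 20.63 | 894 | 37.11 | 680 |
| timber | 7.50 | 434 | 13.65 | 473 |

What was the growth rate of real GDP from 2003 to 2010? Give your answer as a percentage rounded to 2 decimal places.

Real GDP 2003 = Nominal GDP 2003 = 14.03·497 + 20.63·894 + 7.50·434 = 28671.13.
Real GDP 2010 (at 2003 prices) = 14.03·839 + 20.63·680 + 7.50·473 = 29347.07.
Real growth = 29347.07/28671.13 − 1 = 0.0236.

2.36%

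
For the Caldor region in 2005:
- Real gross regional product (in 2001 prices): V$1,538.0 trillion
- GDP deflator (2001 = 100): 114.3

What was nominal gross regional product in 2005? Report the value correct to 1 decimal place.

Nominal gross regional product = Real × (GDP deflator/100) = 1538.0 × 1.143 = 1757.93.

V$1,757.9 trillion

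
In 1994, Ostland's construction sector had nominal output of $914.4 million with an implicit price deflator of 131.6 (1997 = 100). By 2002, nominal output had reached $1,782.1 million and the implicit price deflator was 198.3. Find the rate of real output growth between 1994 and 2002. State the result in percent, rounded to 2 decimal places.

Deflate each year: 1994 → 914.4/1.316 = 694.83; 2002 → 1782.1/1.983 = 898.69.
So real output changed by 898.69/694.83 − 1 = 0.2934, i.e. 29.34%.

29.34%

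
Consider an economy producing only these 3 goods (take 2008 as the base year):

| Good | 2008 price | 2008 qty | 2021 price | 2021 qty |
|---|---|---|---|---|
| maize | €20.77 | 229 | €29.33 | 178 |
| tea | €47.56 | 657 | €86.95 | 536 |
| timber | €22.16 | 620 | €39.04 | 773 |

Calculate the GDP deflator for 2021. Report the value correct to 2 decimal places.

177.04

Nominal GDP 2021 = 29.33·178 + 86.95·536 + 39.04·773 = 82003.86.
Real GDP 2021 (at 2008 prices) = 20.77·178 + 47.56·536 + 22.16·773 = 46318.90.
Deflator = Nominal/Real × 100 = 82003.86/46318.90 × 100 = 177.042.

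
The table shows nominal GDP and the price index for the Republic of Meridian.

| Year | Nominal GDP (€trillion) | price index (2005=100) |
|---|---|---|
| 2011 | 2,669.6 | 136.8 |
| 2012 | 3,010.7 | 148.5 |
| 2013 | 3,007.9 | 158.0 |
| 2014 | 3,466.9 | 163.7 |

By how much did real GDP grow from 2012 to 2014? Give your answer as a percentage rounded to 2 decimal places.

4.46%

Real GDP 2012 = 3010.7/1.485 = 2027.41.
Real GDP 2014 = 3466.9/1.637 = 2117.84.
Change = 2117.84/2027.41 − 1 = 0.0446.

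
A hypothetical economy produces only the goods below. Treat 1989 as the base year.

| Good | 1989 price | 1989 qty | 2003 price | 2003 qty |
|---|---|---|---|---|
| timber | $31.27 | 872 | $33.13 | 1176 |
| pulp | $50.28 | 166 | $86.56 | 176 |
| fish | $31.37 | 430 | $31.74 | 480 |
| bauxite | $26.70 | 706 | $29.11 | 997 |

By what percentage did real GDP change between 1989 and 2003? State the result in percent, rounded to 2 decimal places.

Real GDP 1989 = Nominal GDP 1989 = 31.27·872 + 50.28·166 + 31.37·430 + 26.70·706 = 67953.22.
Real GDP 2003 (at 1989 prices) = 31.27·1176 + 50.28·176 + 31.37·480 + 26.70·997 = 87300.30.
Real growth = 87300.30/67953.22 − 1 = 0.2847.

28.47%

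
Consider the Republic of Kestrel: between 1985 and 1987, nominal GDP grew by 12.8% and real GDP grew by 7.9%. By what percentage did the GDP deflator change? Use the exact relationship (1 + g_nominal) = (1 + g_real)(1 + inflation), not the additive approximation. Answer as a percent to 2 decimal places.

(1 + g_nom) = (1 + g_real)(1 + π), so π = 1.1280 / 1.0790 − 1 = 0.04541.

4.54%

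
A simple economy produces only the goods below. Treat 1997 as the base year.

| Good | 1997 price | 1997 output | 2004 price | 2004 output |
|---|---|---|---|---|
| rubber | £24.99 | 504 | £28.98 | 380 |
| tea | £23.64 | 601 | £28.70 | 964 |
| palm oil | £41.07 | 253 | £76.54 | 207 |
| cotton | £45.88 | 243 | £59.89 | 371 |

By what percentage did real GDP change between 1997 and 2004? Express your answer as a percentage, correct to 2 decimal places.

Real GDP 1997 = Nominal GDP 1997 = 24.99·504 + 23.64·601 + 41.07·253 + 45.88·243 = 48342.15.
Real GDP 2004 (at 1997 prices) = 24.99·380 + 23.64·964 + 41.07·207 + 45.88·371 = 57808.13.
Real growth = 57808.13/48342.15 − 1 = 0.1958.

19.58%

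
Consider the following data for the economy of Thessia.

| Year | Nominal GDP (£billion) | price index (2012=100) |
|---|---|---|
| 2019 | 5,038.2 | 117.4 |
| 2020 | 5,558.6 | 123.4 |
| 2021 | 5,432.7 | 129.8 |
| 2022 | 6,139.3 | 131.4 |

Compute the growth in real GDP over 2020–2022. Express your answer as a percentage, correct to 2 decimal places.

Real GDP 2020 = 5558.6/1.234 = 4504.54.
Real GDP 2022 = 6139.3/1.314 = 4672.22.
Change = 4672.22/4504.54 − 1 = 0.0372.

3.72%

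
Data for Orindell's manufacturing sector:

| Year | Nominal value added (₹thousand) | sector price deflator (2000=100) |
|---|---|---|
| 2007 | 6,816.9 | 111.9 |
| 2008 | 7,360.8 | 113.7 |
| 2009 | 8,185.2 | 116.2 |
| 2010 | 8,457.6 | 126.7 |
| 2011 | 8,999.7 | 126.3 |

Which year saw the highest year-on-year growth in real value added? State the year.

2009

2008: real = 7360.8/1.137 = 6473.88; growth vs 2007 (6091.96) = 6.27%.
2009: real = 8185.2/1.162 = 7044.06; growth vs 2008 (6473.88) = 8.81%.
2010: real = 8457.6/1.267 = 6675.30; growth vs 2009 (7044.06) = -5.24%.
2011: real = 8999.7/1.263 = 7125.65; growth vs 2010 (6675.30) = 6.75%.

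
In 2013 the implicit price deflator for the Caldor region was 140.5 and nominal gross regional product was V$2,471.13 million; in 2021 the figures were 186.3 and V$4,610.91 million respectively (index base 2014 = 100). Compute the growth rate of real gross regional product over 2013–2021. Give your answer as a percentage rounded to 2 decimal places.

Real gross regional product 2013 = 2471.13 / 1.405 = 1758.81.
Real gross regional product 2021 = 4610.91 / 1.863 = 2474.99.
Real growth = 2474.99 / 1758.81 − 1 = 0.4072.

40.72%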